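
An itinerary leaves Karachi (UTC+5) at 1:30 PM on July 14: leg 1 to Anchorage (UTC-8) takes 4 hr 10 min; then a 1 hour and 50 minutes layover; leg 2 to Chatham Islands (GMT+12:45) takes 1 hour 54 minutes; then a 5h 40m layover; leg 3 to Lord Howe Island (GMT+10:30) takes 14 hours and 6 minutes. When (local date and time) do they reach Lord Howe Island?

Convert departure to UTC: 1:30 PM − 5:00 = 8:30 AM UTC on Jul 14.
Add 4 hours 10 minutes leg 1 → 12:40 PM UTC.
Add 1 hour and 50 minutes layover in Anchorage → 2:30 PM UTC.
Add 1 hour and 54 minutes leg 2 → 4:24 PM UTC.
Add 5 hours and 40 minutes layover in Chatham Islands → 10:04 PM UTC.
Add 14 hours 6 minutes leg 3 → 12:10 PM UTC (Jul 15).
Lord Howe Island is UTC+10:30, so local arrival = 12:10 PM + 10:30 = 10:40 PM on Jul 15.

10:40 PM on Jul 15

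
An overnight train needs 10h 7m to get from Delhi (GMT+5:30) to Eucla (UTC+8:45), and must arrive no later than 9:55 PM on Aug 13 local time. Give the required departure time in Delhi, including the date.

Target arrival in UTC: 9:55 PM − 8:45 = 1:10 PM on Aug 13.
Subtract 10 hours and 7 minutes → departure 3:03 AM UTC on Aug 13.
Delhi is UTC+5:30: 3:03 AM + 5:30 = 8:33 AM on Aug 13.

8:33 AM on August 13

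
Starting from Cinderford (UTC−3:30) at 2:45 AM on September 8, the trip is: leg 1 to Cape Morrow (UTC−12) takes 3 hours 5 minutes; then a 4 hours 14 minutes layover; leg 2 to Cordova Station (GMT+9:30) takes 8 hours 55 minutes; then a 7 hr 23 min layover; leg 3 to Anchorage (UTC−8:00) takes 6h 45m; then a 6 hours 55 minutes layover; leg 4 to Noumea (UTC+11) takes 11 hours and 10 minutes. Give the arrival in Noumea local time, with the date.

Convert departure to UTC: 2:45 AM + 3:30 = 6:15 AM UTC on Sep 8.
Add 3 hours and 5 minutes leg 1 → 9:20 AM UTC.
Add 4 hours 14 minutes layover in Cape Morrow → 1:34 PM UTC.
Add 8 hours 55 minutes leg 2 → 10:29 PM UTC.
Add 7 hours 23 minutes layover in Cordova Station → 5:52 AM UTC (Sep 9).
Add 6 hours 45 minutes leg 3 → 12:37 PM UTC.
Add 6 hours 55 minutes layover in Anchorage → 7:32 PM UTC.
Add 11 hours 10 minutes leg 4 → 6:42 AM UTC (Sep 10).
Noumea is UTC+11:00, so local arrival = 6:42 AM + 11:00 = 5:42 PM on Sep 10.

5:42 PM on Sep 10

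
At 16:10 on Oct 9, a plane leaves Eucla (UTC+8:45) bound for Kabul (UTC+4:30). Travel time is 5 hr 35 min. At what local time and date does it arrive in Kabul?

17:30 on October 9

Kabul is 4:15 behind Eucla.
After 5 hours 35 minutes it is 21:45 in Eucla.
Shift by the zone difference: 21:45 − 4:15 = 17:30 on Oct 9 in Kabul.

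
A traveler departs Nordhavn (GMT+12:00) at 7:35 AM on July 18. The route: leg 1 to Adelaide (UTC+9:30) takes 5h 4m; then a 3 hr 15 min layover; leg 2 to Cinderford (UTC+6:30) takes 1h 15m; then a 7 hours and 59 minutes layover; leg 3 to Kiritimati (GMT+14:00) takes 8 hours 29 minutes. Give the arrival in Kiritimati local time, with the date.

11:37 AM on July 19

Convert departure to UTC: 7:35 AM − 12:00 = 7:35 PM UTC on Jul 17.
Add 5 hours 4 minutes leg 1 → 12:39 AM UTC (Jul 18).
Add 3 hours and 15 minutes layover in Adelaide → 3:54 AM UTC.
Add 1 hour 15 minutes leg 2 → 5:09 AM UTC.
Add 7 hours and 59 minutes layover in Cinderford → 1:08 PM UTC.
Add 8 hours and 29 minutes leg 3 → 9:37 PM UTC.
Kiritimati is UTC+14:00, so local arrival = 9:37 PM + 14:00 = 11:37 AM on Jul 19.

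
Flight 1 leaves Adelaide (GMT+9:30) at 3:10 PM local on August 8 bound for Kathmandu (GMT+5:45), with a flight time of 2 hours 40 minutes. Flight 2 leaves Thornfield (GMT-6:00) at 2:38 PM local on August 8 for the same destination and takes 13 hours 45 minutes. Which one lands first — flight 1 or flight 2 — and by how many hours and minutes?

the first, by 26 hours 3 minutes

Flight 1 in UTC: 3:10 PM − 9:30 = 5:40 AM on Aug 8.
+2 hours and 40 minutes → arrive 8:20 AM UTC on Aug 8.
Flight 2 in UTC: 2:38 PM + 6:00 = 8:38 PM on Aug 8.
+13 hours 45 minutes → arrive 10:23 AM UTC on Aug 9.
Flight 1 lands earlier by 26 hours 3 minutes.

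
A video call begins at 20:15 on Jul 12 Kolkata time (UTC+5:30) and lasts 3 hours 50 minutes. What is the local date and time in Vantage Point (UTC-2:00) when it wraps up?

Vantage Point is 7:30 behind Kolkata.
After 3 hours and 50 minutes it is 00:05 (Jul 13) in Kolkata.
Shift by the zone difference: 00:05 − 7:30 = 16:35 on Jul 12 in Vantage Point.

16:35 on July 12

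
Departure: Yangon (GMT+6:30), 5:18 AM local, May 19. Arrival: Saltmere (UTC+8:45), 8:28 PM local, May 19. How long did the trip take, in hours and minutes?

Departure in UTC: 5:18 AM − 6:30 = 10:48 PM on May 18.
Arrival in UTC: 8:28 PM − 8:45 = 11:43 AM on May 19.
Elapsed = 11:43 AM − 10:48 PM (+1 day) = 12 hours 55 minutes.

12 hours 55 minutes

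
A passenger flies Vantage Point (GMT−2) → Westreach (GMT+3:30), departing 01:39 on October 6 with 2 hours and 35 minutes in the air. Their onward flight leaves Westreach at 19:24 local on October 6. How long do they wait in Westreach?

9 hours 40 minutes

Convert departure to UTC: 01:39 + 2:00 = 03:39 UTC on Oct 6.
Add 2 hours and 35 minutes flight time → 06:14 UTC.
Westreach is UTC+3:30, so local arrival = 06:14 + 3:30 = 09:44 on Oct 6.
Layover = 19:24 − 09:44 = 9 hours 40 minutes.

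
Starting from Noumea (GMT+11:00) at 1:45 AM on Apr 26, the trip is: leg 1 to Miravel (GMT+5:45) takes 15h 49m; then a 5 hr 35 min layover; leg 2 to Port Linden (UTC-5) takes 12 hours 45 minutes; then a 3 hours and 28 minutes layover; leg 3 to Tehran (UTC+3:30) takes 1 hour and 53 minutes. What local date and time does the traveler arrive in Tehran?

Convert departure to UTC: 1:45 AM − 11:00 = 2:45 PM UTC on Apr 25.
Add 15 hours 49 minutes leg 1 → 6:34 AM UTC (Apr 26).
Add 5 hours 35 minutes layover in Miravel → 12:09 PM UTC.
Add 12 hours 45 minutes leg 2 → 12:54 AM UTC (Apr 27).
Add 3 hours 28 minutes layover in Port Linden → 4:22 AM UTC.
Add 1 hour 53 minutes leg 3 → 6:15 AM UTC.
Tehran is UTC+3:30, so local arrival = 6:15 AM + 3:30 = 9:45 AM on Apr 27.

9:45 AM on April 27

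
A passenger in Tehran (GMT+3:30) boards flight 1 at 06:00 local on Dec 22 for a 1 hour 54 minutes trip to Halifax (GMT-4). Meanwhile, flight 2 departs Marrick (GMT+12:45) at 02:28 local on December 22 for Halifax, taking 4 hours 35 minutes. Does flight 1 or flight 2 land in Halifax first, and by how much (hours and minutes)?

the second, by 10 hours 6 minutes

Flight 1 in UTC: 06:00 − 3:30 = 02:30 on Dec 22.
+1 hour and 54 minutes → arrive 04:24 UTC on Dec 22.
Flight 2 in UTC: 02:28 − 12:45 = 13:43 on Dec 21.
+4 hours and 35 minutes → arrive 18:18 UTC on Dec 21.
Flight 2 lands earlier by 10 hours 6 minutes.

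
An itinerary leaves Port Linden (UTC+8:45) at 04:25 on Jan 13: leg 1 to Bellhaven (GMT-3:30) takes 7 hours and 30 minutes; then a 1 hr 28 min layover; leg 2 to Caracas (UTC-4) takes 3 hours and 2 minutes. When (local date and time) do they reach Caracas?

Convert departure to UTC: 04:25 − 8:45 = 19:40 UTC on Jan 12.
Add 7 hours and 30 minutes leg 1 → 03:10 UTC (Jan 13).
Add 1 hour and 28 minutes layover in Bellhaven → 04:38 UTC.
Add 3 hours 2 minutes leg 2 → 07:40 UTC.
Caracas is UTC−4:00, so local arrival = 07:40 − 4:00 = 03:40 on Jan 13.

03:40 on January 13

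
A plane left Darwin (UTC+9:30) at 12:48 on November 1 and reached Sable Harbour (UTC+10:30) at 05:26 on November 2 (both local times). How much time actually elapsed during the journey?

15 hours 38 minutes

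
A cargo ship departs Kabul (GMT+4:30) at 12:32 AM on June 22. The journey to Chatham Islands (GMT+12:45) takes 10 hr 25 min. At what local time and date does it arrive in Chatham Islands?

7:12 PM on June 22

Convert departure to UTC: 12:32 AM − 4:30 = 8:02 PM UTC on Jun 21.
Add 10 hours and 25 minutes travel time → 6:27 AM UTC (Jun 22).
Chatham Islands is UTC+12:45, so local arrival = 6:27 AM + 12:45 = 7:12 PM on Jun 22.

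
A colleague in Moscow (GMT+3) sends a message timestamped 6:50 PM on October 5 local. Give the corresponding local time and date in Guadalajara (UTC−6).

In UTC: 6:50 PM − 3:00 = 3:50 PM on Oct 5.
Guadalajara is UTC−6:00: 3:50 PM − 6:00 = 9:50 AM on Oct 5.

9:50 AM on October 5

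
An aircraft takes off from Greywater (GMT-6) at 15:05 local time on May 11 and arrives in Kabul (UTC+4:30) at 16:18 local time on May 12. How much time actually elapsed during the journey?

Departure in UTC: 15:05 + 6:00 = 21:05 on May 11.
Arrival in UTC: 16:18 − 4:30 = 11:48 on May 12.
Elapsed = 11:48 − 21:05 (+1 day) = 14 hours 43 minutes.

14 hours 43 minutes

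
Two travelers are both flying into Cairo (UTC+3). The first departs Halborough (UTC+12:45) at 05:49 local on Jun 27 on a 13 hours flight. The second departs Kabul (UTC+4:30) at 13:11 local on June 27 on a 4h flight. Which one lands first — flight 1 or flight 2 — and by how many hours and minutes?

Flight 1 in UTC: 05:49 − 12:45 = 17:04 on Jun 26.
+13 hours → arrive 06:04 UTC on Jun 27.
Flight 2 in UTC: 13:11 − 4:30 = 08:41 on Jun 27.
+4 hours → arrive 12:41 UTC on Jun 27.
Flight 1 lands earlier by 6 hours 37 minutes.

the first, by 6 hours 37 minutes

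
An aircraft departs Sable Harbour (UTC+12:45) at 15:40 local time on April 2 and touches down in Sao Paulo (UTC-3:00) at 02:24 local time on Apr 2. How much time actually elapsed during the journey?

Sao Paulo is 15:45 behind Sable Harbour.
Clock-face elapsed time (ignoring zones) is −13 hours 16 minutes.
Actual elapsed = −13 hours 16 minutes + 15:45 = 2 hours 29 minutes.

2 hours 29 minutes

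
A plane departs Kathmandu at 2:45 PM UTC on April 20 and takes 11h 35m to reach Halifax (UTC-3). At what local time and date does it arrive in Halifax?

11:20 PM on Apr 20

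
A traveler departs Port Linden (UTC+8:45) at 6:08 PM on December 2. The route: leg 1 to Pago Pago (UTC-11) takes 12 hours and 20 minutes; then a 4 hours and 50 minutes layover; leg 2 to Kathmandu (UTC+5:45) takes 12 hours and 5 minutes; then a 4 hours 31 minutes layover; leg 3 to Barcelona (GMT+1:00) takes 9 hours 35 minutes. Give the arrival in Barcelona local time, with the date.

5:44 AM on December 4

Convert departure to UTC: 6:08 PM − 8:45 = 9:23 AM UTC on Dec 2.
Add 12 hours and 20 minutes leg 1 → 9:43 PM UTC.
Add 4 hours 50 minutes layover in Pago Pago → 2:33 AM UTC (Dec 3).
Add 12 hours 5 minutes leg 2 → 2:38 PM UTC.
Add 4 hours 31 minutes layover in Kathmandu → 7:09 PM UTC.
Add 9 hours 35 minutes leg 3 → 4:44 AM UTC (Dec 4).
Barcelona is UTC+1:00, so local arrival = 4:44 AM + 1:00 = 5:44 AM on Dec 4.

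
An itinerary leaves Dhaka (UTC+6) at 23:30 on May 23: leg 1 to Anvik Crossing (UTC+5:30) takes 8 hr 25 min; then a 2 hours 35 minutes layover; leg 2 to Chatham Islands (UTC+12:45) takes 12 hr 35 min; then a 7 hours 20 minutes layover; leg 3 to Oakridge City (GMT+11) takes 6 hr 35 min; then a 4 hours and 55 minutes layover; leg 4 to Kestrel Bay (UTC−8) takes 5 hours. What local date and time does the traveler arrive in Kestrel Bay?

Convert departure to UTC: 23:30 − 6:00 = 17:30 UTC on May 23.
Add 8 hours 25 minutes leg 1 → 01:55 UTC (May 24).
Add 2 hours and 35 minutes layover in Anvik Crossing → 04:30 UTC.
Add 12 hours 35 minutes leg 2 → 17:05 UTC.
Add 7 hours 20 minutes layover in Chatham Islands → 00:25 UTC (May 25).
Add 6 hours and 35 minutes leg 3 → 07:00 UTC.
Add 4 hours 55 minutes layover in Oakridge City → 11:55 UTC.
Add 5 hours leg 4 → 16:55 UTC.
Kestrel Bay is UTC−8:00, so local arrival = 16:55 − 8:00 = 08:55 on May 25.

08:55 on May 25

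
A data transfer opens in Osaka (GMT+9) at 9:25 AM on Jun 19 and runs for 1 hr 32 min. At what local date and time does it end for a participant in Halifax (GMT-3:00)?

Convert start to UTC: 9:25 AM − 9:00 = 12:25 AM UTC on Jun 19.
Add 1 hour and 32 minutes duration → 1:57 AM UTC.
Halifax is UTC−3:00, so local end time = 1:57 AM − 3:00 = 10:57 PM on Jun 18.

10:57 PM on June 18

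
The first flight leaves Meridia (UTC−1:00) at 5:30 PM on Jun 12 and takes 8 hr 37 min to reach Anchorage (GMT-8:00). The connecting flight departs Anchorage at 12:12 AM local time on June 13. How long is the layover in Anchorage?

Convert departure to UTC: 5:30 PM + 1:00 = 6:30 PM UTC on Jun 12.
Add 8 hours 37 minutes flight time → 3:07 AM UTC (Jun 13).
Anchorage is UTC−8:00, so local arrival = 3:07 AM − 8:00 = 7:07 PM on Jun 12.
Layover = 12:12 AM − 7:07 PM (+1 day) = 5 hours 5 minutes.

5 hours 5 minutes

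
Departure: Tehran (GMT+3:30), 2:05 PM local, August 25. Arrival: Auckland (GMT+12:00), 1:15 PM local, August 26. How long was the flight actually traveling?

Auckland is 8:30 ahead of Tehran.
Clock-face elapsed time (ignoring zones) is 23 hours 10 minutes.
Actual elapsed = 23 hours 10 minutes − 8:30 = 14 hours 40 minutes.

14 hours 40 minutes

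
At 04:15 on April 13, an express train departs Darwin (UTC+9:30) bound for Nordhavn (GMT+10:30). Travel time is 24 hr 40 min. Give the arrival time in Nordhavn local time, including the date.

Convert departure to UTC: 04:15 − 9:30 = 18:45 UTC on Apr 12.
Add 24 hours 40 minutes travel time → 19:25 UTC (Apr 13).
Nordhavn is UTC+10:30, so local arrival = 19:25 + 10:30 = 05:55 on Apr 14.

05:55 on April 14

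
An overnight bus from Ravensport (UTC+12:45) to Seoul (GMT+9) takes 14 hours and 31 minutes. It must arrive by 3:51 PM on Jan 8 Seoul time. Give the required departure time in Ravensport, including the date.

Target arrival in UTC: 3:51 PM − 9:00 = 6:51 AM on Jan 8.
Subtract 14 hours and 31 minutes → departure 4:20 PM UTC on Jan 7.
Ravensport is UTC+12:45: 4:20 PM + 12:45 = 5:05 AM on Jan 8.

5:05 AM on Jan 8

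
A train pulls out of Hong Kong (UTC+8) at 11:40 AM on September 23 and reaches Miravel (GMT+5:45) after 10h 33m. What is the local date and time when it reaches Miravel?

7:58 PM on September 23

Convert departure to UTC: 11:40 AM − 8:00 = 3:40 AM UTC on Sep 23.
Add 10 hours and 33 minutes travel time → 2:13 PM UTC.
Miravel is UTC+5:45, so local arrival = 2:13 PM + 5:45 = 7:58 PM on Sep 23.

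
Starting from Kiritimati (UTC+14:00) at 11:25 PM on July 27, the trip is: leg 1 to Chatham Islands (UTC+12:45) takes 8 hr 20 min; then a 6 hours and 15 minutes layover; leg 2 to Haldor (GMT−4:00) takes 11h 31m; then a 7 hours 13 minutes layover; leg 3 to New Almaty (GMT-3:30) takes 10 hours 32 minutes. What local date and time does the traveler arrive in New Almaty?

Convert departure to UTC: 11:25 PM − 14:00 = 9:25 AM UTC on Jul 27.
Add 8 hours 20 minutes leg 1 → 5:45 PM UTC.
Add 6 hours 15 minutes layover in Chatham Islands → 12:00 AM UTC (Jul 28).
Add 11 hours and 31 minutes leg 2 → 11:31 AM UTC.
Add 7 hours and 13 minutes layover in Haldor → 6:44 PM UTC.
Add 10 hours and 32 minutes leg 3 → 5:16 AM UTC (Jul 29).
New Almaty is UTC−3:30, so local arrival = 5:16 AM − 3:30 = 1:46 AM on Jul 29.

1:46 AM on July 29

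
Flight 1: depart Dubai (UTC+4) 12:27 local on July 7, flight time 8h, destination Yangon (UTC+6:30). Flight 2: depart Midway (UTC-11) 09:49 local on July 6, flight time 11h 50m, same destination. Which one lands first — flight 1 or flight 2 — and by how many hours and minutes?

the second, by 7 hours 48 minutes

Flight 1 in UTC: 12:27 − 4:00 = 08:27 on Jul 7.
+8 hours → arrive 16:27 UTC on Jul 7.
Flight 2 in UTC: 09:49 + 11:00 = 20:49 on Jul 6.
+11 hours 50 minutes → arrive 08:39 UTC on Jul 7.
Flight 2 lands earlier by 7 hours 48 minutes.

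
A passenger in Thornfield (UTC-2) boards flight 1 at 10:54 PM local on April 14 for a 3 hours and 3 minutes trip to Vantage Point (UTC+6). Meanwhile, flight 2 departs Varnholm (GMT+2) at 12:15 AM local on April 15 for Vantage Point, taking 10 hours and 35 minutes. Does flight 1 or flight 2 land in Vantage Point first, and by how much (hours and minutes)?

Flight 1 in UTC: 10:54 PM + 2:00 = 12:54 AM on Apr 15.
+3 hours and 3 minutes → arrive 3:57 AM UTC on Apr 15.
Flight 2 in UTC: 12:15 AM − 2:00 = 10:15 PM on Apr 14.
+10 hours and 35 minutes → arrive 8:50 AM UTC on Apr 15.
Flight 1 lands earlier by 4 hours 53 minutes.

the first, by 4 hours 53 minutes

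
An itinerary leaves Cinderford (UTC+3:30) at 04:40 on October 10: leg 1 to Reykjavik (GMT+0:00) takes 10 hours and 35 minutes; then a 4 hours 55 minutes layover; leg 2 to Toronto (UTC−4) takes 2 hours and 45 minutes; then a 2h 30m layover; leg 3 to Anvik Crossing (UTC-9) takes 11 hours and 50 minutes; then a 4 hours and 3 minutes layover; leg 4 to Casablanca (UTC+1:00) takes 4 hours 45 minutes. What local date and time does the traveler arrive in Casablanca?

Convert departure to UTC: 04:40 − 3:30 = 01:10 UTC on Oct 10.
Add 10 hours 35 minutes leg 1 → 11:45 UTC.
Add 4 hours 55 minutes layover in Reykjavik → 16:40 UTC.
Add 2 hours and 45 minutes leg 2 → 19:25 UTC.
Add 2 hours 30 minutes layover in Toronto → 21:55 UTC.
Add 11 hours and 50 minutes leg 3 → 09:45 UTC (Oct 11).
Add 4 hours 3 minutes layover in Anvik Crossing → 13:48 UTC.
Add 4 hours and 45 minutes leg 4 → 18:33 UTC.
Casablanca is UTC+1:00, so local arrival = 18:33 + 1:00 = 19:33 on Oct 11.

19:33 on Oct 11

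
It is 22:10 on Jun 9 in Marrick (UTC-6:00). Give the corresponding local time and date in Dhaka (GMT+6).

In UTC: 22:10 + 6:00 = 04:10 on Jun 10.
Dhaka is UTC+6:00: 04:10 + 6:00 = 10:10 on Jun 10.

10:10 on June 10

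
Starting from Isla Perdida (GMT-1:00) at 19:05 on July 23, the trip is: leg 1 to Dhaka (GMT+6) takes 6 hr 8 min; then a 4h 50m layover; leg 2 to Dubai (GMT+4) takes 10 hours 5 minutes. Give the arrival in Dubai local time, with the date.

21:08 on Jul 24

Convert departure to UTC: 19:05 + 1:00 = 20:05 UTC on Jul 23.
Add 6 hours 8 minutes leg 1 → 02:13 UTC (Jul 24).
Add 4 hours and 50 minutes layover in Dhaka → 07:03 UTC.
Add 10 hours and 5 minutes leg 2 → 17:08 UTC.
Dubai is UTC+4:00, so local arrival = 17:08 + 4:00 = 21:08 on Jul 24.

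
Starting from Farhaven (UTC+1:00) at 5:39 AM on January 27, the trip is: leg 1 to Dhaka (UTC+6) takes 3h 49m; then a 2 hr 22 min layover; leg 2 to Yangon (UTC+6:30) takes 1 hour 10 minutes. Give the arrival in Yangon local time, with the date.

Convert departure to UTC: 5:39 AM − 1:00 = 4:39 AM UTC on Jan 27.
Add 3 hours 49 minutes leg 1 → 8:28 AM UTC.
Add 2 hours and 22 minutes layover in Dhaka → 10:50 AM UTC.
Add 1 hour 10 minutes leg 2 → 12:00 PM UTC.
Yangon is UTC+6:30, so local arrival = 12:00 PM + 6:30 = 6:30 PM on Jan 27.

6:30 PM on January 27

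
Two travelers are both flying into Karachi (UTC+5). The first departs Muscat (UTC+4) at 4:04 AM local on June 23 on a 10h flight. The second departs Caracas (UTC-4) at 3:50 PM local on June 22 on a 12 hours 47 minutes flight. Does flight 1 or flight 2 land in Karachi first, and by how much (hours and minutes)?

the second, by 1 hour 27 minutes

Flight 1 in UTC: 4:04 AM − 4:00 = 12:04 AM on Jun 23.
+10 hours → arrive 10:04 AM UTC on Jun 23.
Flight 2 in UTC: 3:50 PM + 4:00 = 7:50 PM on Jun 22.
+12 hours and 47 minutes → arrive 8:37 AM UTC on Jun 23.
Flight 2 lands earlier by 1 hour 27 minutes.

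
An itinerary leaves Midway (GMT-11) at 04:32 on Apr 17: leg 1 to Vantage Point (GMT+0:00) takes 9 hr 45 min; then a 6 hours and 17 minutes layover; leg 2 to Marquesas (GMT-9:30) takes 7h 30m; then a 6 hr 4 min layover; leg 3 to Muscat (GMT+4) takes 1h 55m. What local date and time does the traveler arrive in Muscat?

Convert departure to UTC: 04:32 + 11:00 = 15:32 UTC on Apr 17.
Add 9 hours and 45 minutes leg 1 → 01:17 UTC (Apr 18).
Add 6 hours and 17 minutes layover in Vantage Point → 07:34 UTC.
Add 7 hours and 30 minutes leg 2 → 15:04 UTC.
Add 6 hours and 4 minutes layover in Marquesas → 21:08 UTC.
Add 1 hour and 55 minutes leg 3 → 23:03 UTC.
Muscat is UTC+4:00, so local arrival = 23:03 + 4:00 = 03:03 on Apr 19.

03:03 on Apr 19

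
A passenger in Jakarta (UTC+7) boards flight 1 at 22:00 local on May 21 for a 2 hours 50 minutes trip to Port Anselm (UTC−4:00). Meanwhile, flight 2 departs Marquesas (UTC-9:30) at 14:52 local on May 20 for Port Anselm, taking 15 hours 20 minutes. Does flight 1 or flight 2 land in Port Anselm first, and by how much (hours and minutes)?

the second, by 2 hours 8 minutes

Flight 1 in UTC: 22:00 − 7:00 = 15:00 on May 21.
+2 hours and 50 minutes → arrive 17:50 UTC on May 21.
Flight 2 in UTC: 14:52 + 9:30 = 00:22 on May 21.
+15 hours and 20 minutes → arrive 15:42 UTC on May 21.
Flight 2 lands earlier by 2 hours 8 minutes.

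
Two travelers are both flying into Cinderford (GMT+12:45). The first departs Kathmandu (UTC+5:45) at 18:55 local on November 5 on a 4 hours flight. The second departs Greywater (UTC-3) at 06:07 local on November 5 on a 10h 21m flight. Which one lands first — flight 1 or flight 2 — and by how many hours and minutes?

Flight 1 in UTC: 18:55 − 5:45 = 13:10 on Nov 5.
+4 hours → arrive 17:10 UTC on Nov 5.
Flight 2 in UTC: 06:07 + 3:00 = 09:07 on Nov 5.
+10 hours and 21 minutes → arrive 19:28 UTC on Nov 5.
Flight 1 lands earlier by 2 hours 18 minutes.

the first, by 2 hours 18 minutes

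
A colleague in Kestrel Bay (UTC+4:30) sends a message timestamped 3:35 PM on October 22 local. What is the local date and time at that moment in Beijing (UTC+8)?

7:05 PM on Oct 22

In UTC: 3:35 PM − 4:30 = 11:05 AM on Oct 22.
Beijing is UTC+8:00: 11:05 AM + 8:00 = 7:05 PM on Oct 22.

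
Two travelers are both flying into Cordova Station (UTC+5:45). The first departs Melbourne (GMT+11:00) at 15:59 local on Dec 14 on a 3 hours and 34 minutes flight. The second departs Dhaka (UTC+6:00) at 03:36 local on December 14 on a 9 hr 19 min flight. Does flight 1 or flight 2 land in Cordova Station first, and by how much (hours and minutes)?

Flight 1 in UTC: 15:59 − 11:00 = 04:59 on Dec 14.
+3 hours and 34 minutes → arrive 08:33 UTC on Dec 14.
Flight 2 in UTC: 03:36 − 6:00 = 21:36 on Dec 13.
+9 hours 19 minutes → arrive 06:55 UTC on Dec 14.
Flight 2 lands earlier by 1 hour 38 minutes.

the second, by 1 hour 38 minutes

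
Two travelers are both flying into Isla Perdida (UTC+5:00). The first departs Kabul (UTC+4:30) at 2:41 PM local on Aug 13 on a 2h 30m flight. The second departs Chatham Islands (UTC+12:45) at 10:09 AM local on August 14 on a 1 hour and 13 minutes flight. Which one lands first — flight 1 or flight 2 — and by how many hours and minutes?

the first, by 9 hours 56 minutes

Flight 1 in UTC: 2:41 PM − 4:30 = 10:11 AM on Aug 13.
+2 hours and 30 minutes → arrive 12:41 PM UTC on Aug 13.
Flight 2 in UTC: 10:09 AM − 12:45 = 9:24 PM on Aug 13.
+1 hour 13 minutes → arrive 10:37 PM UTC on Aug 13.
Flight 1 lands earlier by 9 hours 56 minutes.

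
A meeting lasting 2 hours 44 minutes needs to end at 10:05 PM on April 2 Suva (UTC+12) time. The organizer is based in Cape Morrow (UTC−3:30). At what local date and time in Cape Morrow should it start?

Target end time in UTC: 10:05 PM − 12:00 = 10:05 AM on Apr 2.
Subtract 2 hours and 44 minutes → start 7:21 AM UTC on Apr 2.
Cape Morrow is UTC−3:30: 7:21 AM − 3:30 = 3:51 AM on Apr 2.

3:51 AM on April 2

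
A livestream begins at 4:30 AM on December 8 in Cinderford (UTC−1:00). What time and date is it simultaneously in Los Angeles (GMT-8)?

In UTC: 4:30 AM + 1:00 = 5:30 AM on Dec 8.
Los Angeles is UTC−8:00: 5:30 AM − 8:00 = 9:30 PM on Dec 7.

9:30 PM on Dec 7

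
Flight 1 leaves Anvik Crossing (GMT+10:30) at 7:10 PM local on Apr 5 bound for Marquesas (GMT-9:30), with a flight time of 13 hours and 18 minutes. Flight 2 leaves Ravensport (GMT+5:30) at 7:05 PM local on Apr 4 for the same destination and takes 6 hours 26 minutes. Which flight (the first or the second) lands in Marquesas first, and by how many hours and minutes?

the second, by 25 hours 57 minutes

Flight 1 in UTC: 7:10 PM − 10:30 = 8:40 AM on Apr 5.
+13 hours and 18 minutes → arrive 9:58 PM UTC on Apr 5.
Flight 2 in UTC: 7:05 PM − 5:30 = 1:35 PM on Apr 4.
+6 hours and 26 minutes → arrive 8:01 PM UTC on Apr 4.
Flight 2 lands earlier by 25 hours 57 minutes.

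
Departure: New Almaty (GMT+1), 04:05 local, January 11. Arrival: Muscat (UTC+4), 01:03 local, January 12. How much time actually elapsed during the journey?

17 hours 58 minutes

Departure in UTC: 04:05 − 1:00 = 03:05 on Jan 11.
Arrival in UTC: 01:03 − 4:00 = 21:03 on Jan 11.
Elapsed = 21:03 − 03:05 = 17 hours 58 minutes.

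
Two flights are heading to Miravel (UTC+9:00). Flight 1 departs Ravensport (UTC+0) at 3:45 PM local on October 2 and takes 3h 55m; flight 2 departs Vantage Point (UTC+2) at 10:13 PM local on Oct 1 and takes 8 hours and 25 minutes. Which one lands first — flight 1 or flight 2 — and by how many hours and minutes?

the second, by 15 hours 2 minutes

Flight 1 departs at 3:45 PM UTC (Oct 2).
+3 hours 55 minutes → arrive 7:40 PM UTC on Oct 2.
Flight 2 in UTC: 10:13 PM − 2:00 = 8:13 PM on Oct 1.
+8 hours and 25 minutes → arrive 4:38 AM UTC on Oct 2.
Flight 2 lands earlier by 15 hours 2 minutes.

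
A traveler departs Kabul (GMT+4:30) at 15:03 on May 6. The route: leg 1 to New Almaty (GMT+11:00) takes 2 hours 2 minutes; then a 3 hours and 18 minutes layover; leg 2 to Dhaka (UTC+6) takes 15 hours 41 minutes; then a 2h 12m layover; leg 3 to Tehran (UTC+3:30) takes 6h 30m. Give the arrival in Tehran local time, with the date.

Convert departure to UTC: 15:03 − 4:30 = 10:33 UTC on May 6.
Add 2 hours 2 minutes leg 1 → 12:35 UTC.
Add 3 hours 18 minutes layover in New Almaty → 15:53 UTC.
Add 15 hours 41 minutes leg 2 → 07:34 UTC (May 7).
Add 2 hours 12 minutes layover in Dhaka → 09:46 UTC.
Add 6 hours and 30 minutes leg 3 → 16:16 UTC.
Tehran is UTC+3:30, so local arrival = 16:16 + 3:30 = 19:46 on May 7.

19:46 on May 7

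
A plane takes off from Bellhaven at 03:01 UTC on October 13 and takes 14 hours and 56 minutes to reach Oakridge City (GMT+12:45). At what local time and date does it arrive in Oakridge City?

06:42 on Oct 14

Departure is given in UTC: 03:01 on Oct 13.
Add 14 hours and 56 minutes → 17:57 UTC.
Oakridge City is UTC+12:45: 17:57 + 12:45 = 06:42 on Oct 14.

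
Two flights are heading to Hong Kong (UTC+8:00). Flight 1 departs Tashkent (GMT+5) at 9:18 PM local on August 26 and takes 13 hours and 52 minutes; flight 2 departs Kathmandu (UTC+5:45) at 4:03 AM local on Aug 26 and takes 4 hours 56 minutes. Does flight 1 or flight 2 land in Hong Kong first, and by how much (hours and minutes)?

the second, by 26 hours 56 minutes

Flight 1 in UTC: 9:18 PM − 5:00 = 4:18 PM on Aug 26.
+13 hours 52 minutes → arrive 6:10 AM UTC on Aug 27.
Flight 2 in UTC: 4:03 AM − 5:45 = 10:18 PM on Aug 25.
+4 hours 56 minutes → arrive 3:14 AM UTC on Aug 26.
Flight 2 lands earlier by 26 hours 56 minutes.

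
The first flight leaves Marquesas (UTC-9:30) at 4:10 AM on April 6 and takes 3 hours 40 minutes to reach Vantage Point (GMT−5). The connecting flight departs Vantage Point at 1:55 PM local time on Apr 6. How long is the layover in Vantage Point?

Convert departure to UTC: 4:10 AM + 9:30 = 1:40 PM UTC on Apr 6.
Add 3 hours and 40 minutes flight time → 5:20 PM UTC.
Vantage Point is UTC−5:00, so local arrival = 5:20 PM − 5:00 = 12:20 PM on Apr 6.
Layover = 1:55 PM − 12:20 PM = 1 hour 35 minutes.

1 hour 35 minutes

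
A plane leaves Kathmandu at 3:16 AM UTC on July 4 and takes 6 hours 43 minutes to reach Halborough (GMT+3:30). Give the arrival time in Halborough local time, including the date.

Departure is given in UTC: 3:16 AM on Jul 4.
Add 6 hours and 43 minutes → 9:59 AM UTC.
Halborough is UTC+3:30: 9:59 AM + 3:30 = 1:29 PM on Jul 4.

1:29 PM on Jul 4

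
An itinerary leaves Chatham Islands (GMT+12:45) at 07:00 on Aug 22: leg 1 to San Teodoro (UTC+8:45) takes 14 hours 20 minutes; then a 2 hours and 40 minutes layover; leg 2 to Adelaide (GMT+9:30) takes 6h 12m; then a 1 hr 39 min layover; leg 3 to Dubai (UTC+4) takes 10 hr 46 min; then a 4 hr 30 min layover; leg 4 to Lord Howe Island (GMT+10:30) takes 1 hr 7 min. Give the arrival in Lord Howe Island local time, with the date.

21:59 on Aug 23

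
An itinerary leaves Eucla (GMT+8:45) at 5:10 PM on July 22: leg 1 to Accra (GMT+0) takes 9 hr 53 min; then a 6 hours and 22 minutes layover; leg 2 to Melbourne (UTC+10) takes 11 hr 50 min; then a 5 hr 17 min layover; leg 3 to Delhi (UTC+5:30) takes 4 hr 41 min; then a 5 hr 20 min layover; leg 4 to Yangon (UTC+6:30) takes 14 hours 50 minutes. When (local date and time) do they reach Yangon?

1:08 AM on July 25

Convert departure to UTC: 5:10 PM − 8:45 = 8:25 AM UTC on Jul 22.
Add 9 hours and 53 minutes leg 1 → 6:18 PM UTC.
Add 6 hours 22 minutes layover in Accra → 12:40 AM UTC (Jul 23).
Add 11 hours and 50 minutes leg 2 → 12:30 PM UTC.
Add 5 hours and 17 minutes layover in Melbourne → 5:47 PM UTC.
Add 4 hours 41 minutes leg 3 → 10:28 PM UTC.
Add 5 hours 20 minutes layover in Delhi → 3:48 AM UTC (Jul 24).
Add 14 hours and 50 minutes leg 4 → 6:38 PM UTC.
Yangon is UTC+6:30, so local arrival = 6:38 PM + 6:30 = 1:08 AM on Jul 25.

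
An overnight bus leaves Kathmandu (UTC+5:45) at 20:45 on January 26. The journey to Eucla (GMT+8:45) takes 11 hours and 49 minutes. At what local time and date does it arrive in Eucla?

11:34 on January 27

Convert departure to UTC: 20:45 − 5:45 = 15:00 UTC on Jan 26.
Add 11 hours 49 minutes travel time → 02:49 UTC (Jan 27).
Eucla is UTC+8:45, so local arrival = 02:49 + 8:45 = 11:34 on Jan 27.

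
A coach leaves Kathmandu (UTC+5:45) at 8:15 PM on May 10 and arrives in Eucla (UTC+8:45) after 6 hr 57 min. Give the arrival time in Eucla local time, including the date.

Convert departure to UTC: 8:15 PM − 5:45 = 2:30 PM UTC on May 10.
Add 6 hours 57 minutes travel time → 9:27 PM UTC.
Eucla is UTC+8:45, so local arrival = 9:27 PM + 8:45 = 6:12 AM on May 11.

6:12 AM on May 11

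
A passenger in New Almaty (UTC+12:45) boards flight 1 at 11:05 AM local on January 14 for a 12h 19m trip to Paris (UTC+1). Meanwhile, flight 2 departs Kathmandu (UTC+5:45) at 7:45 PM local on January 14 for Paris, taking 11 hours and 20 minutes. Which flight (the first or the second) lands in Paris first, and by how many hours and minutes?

the first, by 14 hours 41 minutes

Flight 1 in UTC: 11:05 AM − 12:45 = 10:20 PM on Jan 13.
+12 hours and 19 minutes → arrive 10:39 AM UTC on Jan 14.
Flight 2 in UTC: 7:45 PM − 5:45 = 2:00 PM on Jan 14.
+11 hours and 20 minutes → arrive 1:20 AM UTC on Jan 15.
Flight 1 lands earlier by 14 hours 41 minutes.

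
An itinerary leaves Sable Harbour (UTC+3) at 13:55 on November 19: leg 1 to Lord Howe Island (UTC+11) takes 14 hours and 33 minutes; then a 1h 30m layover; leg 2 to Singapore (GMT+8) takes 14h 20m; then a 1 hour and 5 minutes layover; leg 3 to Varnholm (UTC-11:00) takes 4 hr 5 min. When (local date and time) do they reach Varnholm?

11:28 on November 20

Convert departure to UTC: 13:55 − 3:00 = 10:55 UTC on Nov 19.
Add 14 hours 33 minutes leg 1 → 01:28 UTC (Nov 20).
Add 1 hour 30 minutes layover in Lord Howe Island → 02:58 UTC.
Add 14 hours and 20 minutes leg 2 → 17:18 UTC.
Add 1 hour and 5 minutes layover in Singapore → 18:23 UTC.
Add 4 hours and 5 minutes leg 3 → 22:28 UTC.
Varnholm is UTC−11:00, so local arrival = 22:28 − 11:00 = 11:28 on Nov 20.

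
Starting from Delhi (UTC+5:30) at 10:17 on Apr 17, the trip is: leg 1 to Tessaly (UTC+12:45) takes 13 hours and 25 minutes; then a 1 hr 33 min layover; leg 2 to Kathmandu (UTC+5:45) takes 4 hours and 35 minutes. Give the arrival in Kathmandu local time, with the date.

06:05 on Apr 18

Convert departure to UTC: 10:17 − 5:30 = 04:47 UTC on Apr 17.
Add 13 hours and 25 minutes leg 1 → 18:12 UTC.
Add 1 hour 33 minutes layover in Tessaly → 19:45 UTC.
Add 4 hours 35 minutes leg 2 → 00:20 UTC (Apr 18).
Kathmandu is UTC+5:45, so local arrival = 00:20 + 5:45 = 06:05 on Apr 18.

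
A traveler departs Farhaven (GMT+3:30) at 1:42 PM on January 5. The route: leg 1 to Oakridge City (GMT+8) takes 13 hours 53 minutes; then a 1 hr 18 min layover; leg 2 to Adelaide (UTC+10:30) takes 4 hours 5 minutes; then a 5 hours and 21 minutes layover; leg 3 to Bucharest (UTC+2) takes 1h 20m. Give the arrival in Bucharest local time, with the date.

2:09 PM on January 6

Convert departure to UTC: 1:42 PM − 3:30 = 10:12 AM UTC on Jan 5.
Add 13 hours 53 minutes leg 1 → 12:05 AM UTC (Jan 6).
Add 1 hour 18 minutes layover in Oakridge City → 1:23 AM UTC.
Add 4 hours 5 minutes leg 2 → 5:28 AM UTC.
Add 5 hours and 21 minutes layover in Adelaide → 10:49 AM UTC.
Add 1 hour and 20 minutes leg 3 → 12:09 PM UTC.
Bucharest is UTC+2:00, so local arrival = 12:09 PM + 2:00 = 2:09 PM on Jan 6.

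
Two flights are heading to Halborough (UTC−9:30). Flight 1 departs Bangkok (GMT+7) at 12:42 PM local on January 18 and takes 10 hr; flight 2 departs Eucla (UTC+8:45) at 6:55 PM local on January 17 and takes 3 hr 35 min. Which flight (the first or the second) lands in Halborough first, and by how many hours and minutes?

the second, by 25 hours 57 minutes

Flight 1 in UTC: 12:42 PM − 7:00 = 5:42 AM on Jan 18.
+10 hours → arrive 3:42 PM UTC on Jan 18.
Flight 2 in UTC: 6:55 PM − 8:45 = 10:10 AM on Jan 17.
+3 hours 35 minutes → arrive 1:45 PM UTC on Jan 17.
Flight 2 lands earlier by 25 hours 57 minutes.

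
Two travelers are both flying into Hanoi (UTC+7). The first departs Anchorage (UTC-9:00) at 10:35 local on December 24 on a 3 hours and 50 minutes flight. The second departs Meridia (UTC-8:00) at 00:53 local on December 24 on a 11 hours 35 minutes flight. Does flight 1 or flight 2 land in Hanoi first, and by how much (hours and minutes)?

Flight 1 in UTC: 10:35 + 9:00 = 19:35 on Dec 24.
+3 hours 50 minutes → arrive 23:25 UTC on Dec 24.
Flight 2 in UTC: 00:53 + 8:00 = 08:53 on Dec 24.
+11 hours 35 minutes → arrive 20:28 UTC on Dec 24.
Flight 2 lands earlier by 2 hours 57 minutes.

the second, by 2 hours 57 minutes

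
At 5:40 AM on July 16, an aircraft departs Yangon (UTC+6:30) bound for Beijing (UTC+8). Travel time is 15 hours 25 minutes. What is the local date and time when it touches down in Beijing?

10:35 PM on Jul 16

Convert departure to UTC: 5:40 AM − 6:30 = 11:10 PM UTC on Jul 15.
Add 15 hours 25 minutes travel time → 2:35 PM UTC (Jul 16).
Beijing is UTC+8:00, so local arrival = 2:35 PM + 8:00 = 10:35 PM on Jul 16.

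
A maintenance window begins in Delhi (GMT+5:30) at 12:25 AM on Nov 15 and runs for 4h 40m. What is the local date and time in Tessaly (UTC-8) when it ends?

3:35 PM on November 14

Tessaly is 13:30 behind Delhi.
After 4 hours 40 minutes it is 5:05 AM in Delhi.
Shift by the zone difference: 5:05 AM − 13:30 = 3:35 PM on Nov 14 in Tessaly.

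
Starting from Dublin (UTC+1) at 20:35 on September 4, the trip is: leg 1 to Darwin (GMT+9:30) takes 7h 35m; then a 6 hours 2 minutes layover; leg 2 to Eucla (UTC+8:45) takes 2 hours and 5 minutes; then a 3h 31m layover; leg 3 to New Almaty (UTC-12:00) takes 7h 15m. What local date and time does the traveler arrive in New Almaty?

Convert departure to UTC: 20:35 − 1:00 = 19:35 UTC on Sep 4.
Add 7 hours and 35 minutes leg 1 → 03:10 UTC (Sep 5).
Add 6 hours 2 minutes layover in Darwin → 09:12 UTC.
Add 2 hours 5 minutes leg 2 → 11:17 UTC.
Add 3 hours 31 minutes layover in Eucla → 14:48 UTC.
Add 7 hours and 15 minutes leg 3 → 22:03 UTC.
New Almaty is UTC−12:00, so local arrival = 22:03 − 12:00 = 10:03 on Sep 5.

10:03 on Sep 5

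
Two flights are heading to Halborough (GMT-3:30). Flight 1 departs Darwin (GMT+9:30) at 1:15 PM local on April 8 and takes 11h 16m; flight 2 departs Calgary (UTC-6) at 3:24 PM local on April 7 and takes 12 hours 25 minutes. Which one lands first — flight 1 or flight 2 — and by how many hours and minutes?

the second, by 5 hours 12 minutes

Flight 1 in UTC: 1:15 PM − 9:30 = 3:45 AM on Apr 8.
+11 hours 16 minutes → arrive 3:01 PM UTC on Apr 8.
Flight 2 in UTC: 3:24 PM + 6:00 = 9:24 PM on Apr 7.
+12 hours and 25 minutes → arrive 9:49 AM UTC on Apr 8.
Flight 2 lands earlier by 5 hours 12 minutes.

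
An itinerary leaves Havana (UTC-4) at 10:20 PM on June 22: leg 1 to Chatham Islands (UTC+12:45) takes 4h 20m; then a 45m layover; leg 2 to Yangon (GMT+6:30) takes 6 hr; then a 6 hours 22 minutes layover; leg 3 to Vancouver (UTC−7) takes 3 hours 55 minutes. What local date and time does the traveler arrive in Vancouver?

4:42 PM on June 23

Convert departure to UTC: 10:20 PM + 4:00 = 2:20 AM UTC on Jun 23.
Add 4 hours 20 minutes leg 1 → 6:40 AM UTC.
Add 45 minutes layover in Chatham Islands → 7:25 AM UTC.
Add 6 hours leg 2 → 1:25 PM UTC.
Add 6 hours 22 minutes layover in Yangon → 7:47 PM UTC.
Add 3 hours and 55 minutes leg 3 → 11:42 PM UTC.
Vancouver is UTC−7:00, so local arrival = 11:42 PM − 7:00 = 4:42 PM on Jun 23.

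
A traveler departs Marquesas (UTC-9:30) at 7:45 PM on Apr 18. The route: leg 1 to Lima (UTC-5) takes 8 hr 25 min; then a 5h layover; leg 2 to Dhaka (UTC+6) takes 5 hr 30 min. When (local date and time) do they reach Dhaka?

6:10 AM on April 20

Convert departure to UTC: 7:45 PM + 9:30 = 5:15 AM UTC on Apr 19.
Add 8 hours 25 minutes leg 1 → 1:40 PM UTC.
Add 5 hours layover in Lima → 6:40 PM UTC.
Add 5 hours and 30 minutes leg 2 → 12:10 AM UTC (Apr 20).
Dhaka is UTC+6:00, so local arrival = 12:10 AM + 6:00 = 6:10 AM on Apr 20.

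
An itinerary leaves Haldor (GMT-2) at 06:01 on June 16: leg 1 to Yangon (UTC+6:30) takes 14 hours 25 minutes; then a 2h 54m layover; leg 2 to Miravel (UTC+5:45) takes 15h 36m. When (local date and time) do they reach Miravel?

Convert departure to UTC: 06:01 + 2:00 = 08:01 UTC on Jun 16.
Add 14 hours and 25 minutes leg 1 → 22:26 UTC.
Add 2 hours 54 minutes layover in Yangon → 01:20 UTC (Jun 17).
Add 15 hours and 36 minutes leg 2 → 16:56 UTC.
Miravel is UTC+5:45, so local arrival = 16:56 + 5:45 = 22:41 on Jun 17.

22:41 on June 17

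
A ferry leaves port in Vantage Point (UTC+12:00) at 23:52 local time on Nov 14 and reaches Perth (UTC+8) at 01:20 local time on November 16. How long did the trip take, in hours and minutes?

Departure in UTC: 23:52 − 12:00 = 11:52 on Nov 14.
Arrival in UTC: 01:20 − 8:00 = 17:20 on Nov 15.
Elapsed = 17:20 − 11:52 (+1 day) = 29 hours 28 minutes.

29 hours 28 minutes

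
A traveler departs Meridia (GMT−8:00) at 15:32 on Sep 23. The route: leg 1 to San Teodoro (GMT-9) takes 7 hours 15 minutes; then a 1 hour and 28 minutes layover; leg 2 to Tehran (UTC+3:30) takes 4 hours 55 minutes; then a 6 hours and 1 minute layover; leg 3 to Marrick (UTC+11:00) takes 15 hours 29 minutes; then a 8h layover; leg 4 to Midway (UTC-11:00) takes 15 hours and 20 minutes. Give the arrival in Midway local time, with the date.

23:00 on September 25

Convert departure to UTC: 15:32 + 8:00 = 23:32 UTC on Sep 23.
Add 7 hours 15 minutes leg 1 → 06:47 UTC (Sep 24).
Add 1 hour and 28 minutes layover in San Teodoro → 08:15 UTC.
Add 4 hours 55 minutes leg 2 → 13:10 UTC.
Add 6 hours 1 minute layover in Tehran → 19:11 UTC.
Add 15 hours and 29 minutes leg 3 → 10:40 UTC (Sep 25).
Add 8 hours layover in Marrick → 18:40 UTC.
Add 15 hours and 20 minutes leg 4 → 10:00 UTC (Sep 26).
Midway is UTC−11:00, so local arrival = 10:00 − 11:00 = 23:00 on Sep 25.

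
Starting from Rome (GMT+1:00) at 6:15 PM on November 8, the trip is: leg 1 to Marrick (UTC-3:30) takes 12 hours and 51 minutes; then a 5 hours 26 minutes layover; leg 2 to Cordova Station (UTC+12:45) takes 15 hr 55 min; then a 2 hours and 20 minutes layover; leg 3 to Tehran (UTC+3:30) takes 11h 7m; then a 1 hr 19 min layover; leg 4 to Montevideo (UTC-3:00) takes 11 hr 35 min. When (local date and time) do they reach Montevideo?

2:48 AM on November 11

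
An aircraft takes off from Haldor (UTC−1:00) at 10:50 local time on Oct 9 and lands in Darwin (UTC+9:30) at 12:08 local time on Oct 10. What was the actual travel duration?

Darwin is 10:30 ahead of Haldor.
Clock-face elapsed time (ignoring zones) is 25 hours 18 minutes.
Actual elapsed = 25 hours 18 minutes − 10:30 = 14 hours 48 minutes.

14 hours 48 minutes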